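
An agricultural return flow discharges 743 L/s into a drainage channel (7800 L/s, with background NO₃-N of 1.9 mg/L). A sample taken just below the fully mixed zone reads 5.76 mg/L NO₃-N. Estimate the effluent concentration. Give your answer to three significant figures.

Mass balance: 7800·1.900 + 743.0·Cₑ = 8543·5.760
→ Cₑ = (8543·5.760 − 7800·1.900) / 743.0 = 46.28 mg/L.

46.3 mg/L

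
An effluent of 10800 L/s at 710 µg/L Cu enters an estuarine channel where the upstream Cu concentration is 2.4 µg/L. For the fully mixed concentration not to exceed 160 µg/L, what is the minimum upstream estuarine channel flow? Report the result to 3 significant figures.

37700 L/s

Set C_mix = 160: (Q·2.400 + 10800·710.0) / (Q + 10800) = 160
→ Q = 10800·(710.0 − 160)/(160 − 2.400) = 37690 L/s.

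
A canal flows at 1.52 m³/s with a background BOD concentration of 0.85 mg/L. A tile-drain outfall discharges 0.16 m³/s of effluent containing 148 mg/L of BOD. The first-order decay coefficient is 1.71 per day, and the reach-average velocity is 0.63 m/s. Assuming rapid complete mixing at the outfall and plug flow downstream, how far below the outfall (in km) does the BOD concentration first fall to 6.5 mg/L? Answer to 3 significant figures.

26.3 km

Mixed concentration C = ΣQC/ΣQ = (1.520·0.8500 + 0.1600·148.0) / 1.680 = 24.97/1.680 = 14.86 mg/L.
Set 14.86·exp(−k·t) = 6.5 → t = ln(14.86/6.5)/k = 41790 s = 11.61 h.
Distance = v·t = 0.63·41790 = 26330 m = 26.33 km.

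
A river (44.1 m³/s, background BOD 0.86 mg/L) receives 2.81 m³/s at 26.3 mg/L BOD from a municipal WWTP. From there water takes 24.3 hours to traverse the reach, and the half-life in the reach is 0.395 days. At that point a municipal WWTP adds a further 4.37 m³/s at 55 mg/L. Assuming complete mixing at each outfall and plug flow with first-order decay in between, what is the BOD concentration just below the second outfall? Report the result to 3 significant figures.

5.06 mg/L

Flow-weighted average: C = (44.10·0.8600 + 2.810·26.30) / 46.91 = 111.8/46.91 = 2.384 mg/L; combined flow 46.91 m³/s.
Half-life 0.395 d → k = ln 2 / 0.395 = 1.755 d⁻¹.
After decay, C = 2.384 × e^(−kt) = 2.384 × 0.1692 = 0.4033 mg/L.
At the second outfall, C = (46.91·0.4033 + 4.370·55.00) / (46.91 + 4.370) = 5.056 mg/L.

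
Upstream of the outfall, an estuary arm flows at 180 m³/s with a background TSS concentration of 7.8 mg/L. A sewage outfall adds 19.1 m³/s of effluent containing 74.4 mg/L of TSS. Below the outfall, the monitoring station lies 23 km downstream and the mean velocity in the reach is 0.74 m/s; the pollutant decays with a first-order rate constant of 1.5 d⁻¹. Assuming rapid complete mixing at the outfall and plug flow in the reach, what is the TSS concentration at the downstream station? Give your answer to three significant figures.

8.27 mg/L

Mass balance: C = (180.0·7.800 + 19.10·74.40) / 199.1 = 2825/199.1 = 14.19 mg/L.
Travel time t = 23·1000 / 0.74 = 31080 s = 8.634 h.
First-order decay: C = 14.19·exp(−k·t) = 14.19·0.5830 = 8.272 mg/L.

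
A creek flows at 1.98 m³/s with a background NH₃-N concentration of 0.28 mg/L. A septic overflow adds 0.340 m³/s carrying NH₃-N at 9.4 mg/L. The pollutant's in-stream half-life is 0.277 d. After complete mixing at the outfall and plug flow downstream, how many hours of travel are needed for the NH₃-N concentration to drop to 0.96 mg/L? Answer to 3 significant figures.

Mixed concentration C = ΣQC/ΣQ = (1.980·0.2800 + 0.3400·9.400) / 2.320 = 3.750/2.320 = 1.617 mg/L.
Half-life 0.277 d → k = ln 2 / 0.277 = 2.502 d⁻¹.
1.617·exp(−k·t) = 0.96 → t = ln(1.617/0.96)/k = 17990 s = 4.998 h.

5.00 h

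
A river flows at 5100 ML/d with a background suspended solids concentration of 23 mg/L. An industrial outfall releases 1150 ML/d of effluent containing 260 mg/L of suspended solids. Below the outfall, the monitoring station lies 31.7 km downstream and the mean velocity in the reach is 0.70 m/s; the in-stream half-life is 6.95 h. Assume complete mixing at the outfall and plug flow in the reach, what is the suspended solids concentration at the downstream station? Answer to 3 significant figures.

19.0 mg/L

After mixing, C = (5100·23.00 + 1150·260.0) / 6250 = 416300/6250 = 66.61 mg/L.
Travel time t = 31.7·1000 / 0.70 = 45290 s = 12.58 h.
Half-life 6.95 h → k = ln 2 / 6.95 = 0.09973 h⁻¹ = 2.394 d⁻¹.
First-order decay: C = 66.61·exp(−k·t) = 66.61·0.2852 = 19.00 mg/L.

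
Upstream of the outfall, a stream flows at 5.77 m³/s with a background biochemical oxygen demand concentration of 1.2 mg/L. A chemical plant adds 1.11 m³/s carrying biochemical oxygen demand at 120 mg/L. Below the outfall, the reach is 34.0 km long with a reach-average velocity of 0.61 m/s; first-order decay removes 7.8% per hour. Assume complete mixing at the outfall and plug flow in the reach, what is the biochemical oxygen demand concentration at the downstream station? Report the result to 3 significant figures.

5.79 mg/L

Conservation of mass: C = (5.770·1.200 + 1.110·120.0) / 6.880 = 140.1/6.880 = 20.37 mg/L.
Travel time t = 34.0·1000 / 0.61 = 55740 s = 15.48 h.
7.8%/h lost → k = −ln(1 − 0.078) = 0.08121 h⁻¹.
After decay, C = 20.37 × e^(−kt) = 20.37 × 0.2844 = 5.792 mg/L.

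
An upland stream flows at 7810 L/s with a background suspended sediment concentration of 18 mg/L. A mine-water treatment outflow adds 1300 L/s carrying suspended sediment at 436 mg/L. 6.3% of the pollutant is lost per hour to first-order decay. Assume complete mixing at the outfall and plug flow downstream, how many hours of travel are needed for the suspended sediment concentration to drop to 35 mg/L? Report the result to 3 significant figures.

Mixed concentration C = ΣQC/ΣQ = (7810·18.00 + 1300·436.0) / 9110 = 707400/9110 = 77.65 mg/L.
6.3%/h lost → k = −ln(1 − 0.063) = 0.06507 h⁻¹.
77.65·exp(−k·t) = 35 → t = ln(77.65/35)/k = 44080 s = 12.25 h.

12.2 h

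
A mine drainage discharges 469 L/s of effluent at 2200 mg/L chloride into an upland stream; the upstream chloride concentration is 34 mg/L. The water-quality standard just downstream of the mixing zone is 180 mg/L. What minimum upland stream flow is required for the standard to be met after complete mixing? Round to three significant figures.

Set C_mix = 180: (Q·34.00 + 469.0·2200) / (Q + 469.0) = 180
→ Q = 469.0·(2200 − 180)/(180 − 34.00) = 6489 L/s.

6490 L/s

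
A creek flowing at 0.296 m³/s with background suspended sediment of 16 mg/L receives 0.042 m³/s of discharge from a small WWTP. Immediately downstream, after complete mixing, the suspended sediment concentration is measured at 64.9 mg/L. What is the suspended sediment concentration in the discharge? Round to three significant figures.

410 mg/L

Mass balance: 0.2960·16.00 + 0.04200·Cₑ = 0.3380·64.90
→ Cₑ = (0.3380·64.90 − 0.2960·16.00) / 0.04200 = 409.5 mg/L.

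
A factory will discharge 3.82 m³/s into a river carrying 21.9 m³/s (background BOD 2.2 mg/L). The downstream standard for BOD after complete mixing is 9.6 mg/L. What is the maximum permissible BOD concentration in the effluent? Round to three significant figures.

52.0 mg/L

At the limit, (Qr·Cr + Qe·Cₑ)/(Qr + Qe) = 9.6:
Cₑ = (25.72·9.6 − 21.90·2.200) / 3.820 = 52.02 mg/L.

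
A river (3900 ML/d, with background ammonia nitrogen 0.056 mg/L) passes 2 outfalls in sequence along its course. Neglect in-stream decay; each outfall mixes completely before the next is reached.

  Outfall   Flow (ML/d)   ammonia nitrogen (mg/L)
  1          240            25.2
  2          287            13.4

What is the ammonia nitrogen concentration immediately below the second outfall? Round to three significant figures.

2.28 mg/L

After outfall 1: Q = 3900 + 240.0 = 4140 ML/d; C = (3900·0.05600 + 240.0·25.20)/4140 = 1.514 mg/L.
After outfall 2: Q = 4140 + 287.0 = 4427 ML/d; C = (4140·1.514 + 287.0·13.40)/4427 = 2.284 mg/L.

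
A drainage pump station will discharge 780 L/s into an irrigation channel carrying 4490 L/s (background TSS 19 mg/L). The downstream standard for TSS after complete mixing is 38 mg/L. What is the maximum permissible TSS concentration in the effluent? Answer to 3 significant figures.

At the limit, (Qr·Cr + Qe·Cₑ)/(Qr + Qe) = 38:
Cₑ = (5270·38 − 4490·19.00) / 780.0 = 147.4 mg/L.

147 mg/L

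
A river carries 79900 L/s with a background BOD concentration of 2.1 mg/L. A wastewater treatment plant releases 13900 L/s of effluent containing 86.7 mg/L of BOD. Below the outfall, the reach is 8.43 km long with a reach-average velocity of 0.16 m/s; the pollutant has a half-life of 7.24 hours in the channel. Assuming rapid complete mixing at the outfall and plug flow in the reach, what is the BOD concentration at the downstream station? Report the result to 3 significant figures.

3.61 mg/L

Conservation of mass: C = (79900·2.100 + 13900·86.70) / 93800 = 1373000/93800 = 14.64 mg/L.
Travel time t = 8.43·1000 / 0.16 = 52690 s = 14.64 h.
Half-life 7.24 h → k = ln 2 / 7.24 = 0.09574 h⁻¹ = 2.298 d⁻¹.
First-order decay: C = 14.64·exp(−k·t) = 14.64·0.2463 = 3.605 mg/L.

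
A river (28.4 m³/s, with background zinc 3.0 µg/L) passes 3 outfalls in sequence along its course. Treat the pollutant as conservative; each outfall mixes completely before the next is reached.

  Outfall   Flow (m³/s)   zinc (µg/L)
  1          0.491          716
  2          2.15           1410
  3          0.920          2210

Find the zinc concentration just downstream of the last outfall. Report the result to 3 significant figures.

172 µg/L

Outfall 1: combined Q = 28.89 m³/s; C = (28.40·3.000 + 0.4910·716.0)/28.89 = 15.12 µg/L.
Outfall 2: combined Q = 31.04 m³/s; C = (28.89·15.12 + 2.150·1410)/31.04 = 111.7 µg/L.
Outfall 3: combined Q = 31.96 m³/s; C = (31.04·111.7 + 0.9200·2210)/31.96 = 172.1 µg/L.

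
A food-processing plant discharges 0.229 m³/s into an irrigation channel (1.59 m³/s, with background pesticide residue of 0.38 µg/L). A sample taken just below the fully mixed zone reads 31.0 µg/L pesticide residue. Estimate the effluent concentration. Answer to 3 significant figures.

Mass balance: 1.590·0.3800 + 0.2290·Cₑ = 1.819·31.00
→ Cₑ = (1.819·31.00 − 1.590·0.3800) / 0.2290 = 243.6 µg/L.

244 µg/L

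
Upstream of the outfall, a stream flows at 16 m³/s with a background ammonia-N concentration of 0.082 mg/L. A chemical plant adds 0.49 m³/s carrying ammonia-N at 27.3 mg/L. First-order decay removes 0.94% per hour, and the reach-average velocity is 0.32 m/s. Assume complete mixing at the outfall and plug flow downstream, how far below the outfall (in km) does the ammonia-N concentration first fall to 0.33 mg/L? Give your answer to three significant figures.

Flow-weighted average: C = (16.00·0.08200 + 0.4900·27.30) / 16.49 = 14.69/16.49 = 0.8908 mg/L.
0.94%/h lost → k = −ln(1 − 0.0094) = 0.009444 h⁻¹.
Set 0.8908·exp(−k·t) = 0.33 → t = ln(0.8908/0.33)/k = 378500 s = 105.1 h.
Distance = v·t = 0.32·378500 = 121100 m = 121.1 km.

121 km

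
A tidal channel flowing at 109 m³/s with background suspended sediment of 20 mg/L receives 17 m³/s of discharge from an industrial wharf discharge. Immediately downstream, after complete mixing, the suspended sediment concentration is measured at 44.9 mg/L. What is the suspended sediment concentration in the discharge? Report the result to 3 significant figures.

Mass balance: 109.0·20.00 + 17.00·Cₑ = 126.0·44.90
→ Cₑ = (126.0·44.90 − 109.0·20.00) / 17.00 = 204.6 mg/L.

205 mg/L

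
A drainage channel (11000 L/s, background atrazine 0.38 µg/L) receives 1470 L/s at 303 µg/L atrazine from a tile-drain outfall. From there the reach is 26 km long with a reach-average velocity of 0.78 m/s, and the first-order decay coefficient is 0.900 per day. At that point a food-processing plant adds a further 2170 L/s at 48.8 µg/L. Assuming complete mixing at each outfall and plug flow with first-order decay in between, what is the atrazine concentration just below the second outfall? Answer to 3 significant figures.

28.9 µg/L

After mixing, C = (11000·0.3800 + 1470·303.0) / 12470 = 449600/12470 = 36.05 µg/L; combined flow 12470 L/s.
Travel time t = 26·1000 / 0.78 = 33330 s = 9.259 h.
First-order decay: C = 36.05·exp(−k·t) = 36.05·0.7066 = 25.48 µg/L.
Second outfall: C = (12470·25.48 + 2170·48.80)/14640 = 28.93 µg/L.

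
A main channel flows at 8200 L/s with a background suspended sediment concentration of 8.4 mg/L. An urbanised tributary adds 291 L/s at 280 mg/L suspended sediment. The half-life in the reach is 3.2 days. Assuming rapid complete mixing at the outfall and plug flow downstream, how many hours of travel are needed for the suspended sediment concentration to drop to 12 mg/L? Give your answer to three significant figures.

Flow-weighted average: C = (8200·8.400 + 291.0·280.0) / 8491 = 150400/8491 = 17.71 mg/L.
Half-life 3.2 d → k = ln 2 / 3.2 = 0.2166 d⁻¹.
17.71·exp(−k·t) = 12 → t = ln(17.71/12)/k = 155200 s = 43.11 h.

43.1 h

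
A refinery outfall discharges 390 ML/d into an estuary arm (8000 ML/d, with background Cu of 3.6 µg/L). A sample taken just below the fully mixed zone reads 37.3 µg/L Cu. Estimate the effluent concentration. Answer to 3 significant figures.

Mass balance: 8000·3.600 + 390.0·Cₑ = 8390·37.30
→ Cₑ = (8390·37.30 − 8000·3.600) / 390.0 = 728.6 µg/L.

729 µg/L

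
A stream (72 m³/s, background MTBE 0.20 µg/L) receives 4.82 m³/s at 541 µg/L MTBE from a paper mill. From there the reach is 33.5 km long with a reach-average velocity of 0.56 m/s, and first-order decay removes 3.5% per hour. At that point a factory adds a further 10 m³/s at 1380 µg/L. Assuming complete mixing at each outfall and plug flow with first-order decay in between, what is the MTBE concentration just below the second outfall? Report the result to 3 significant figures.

176 µg/L

Conservation of mass: C = (72.00·0.2000 + 4.820·541.0) / 76.82 = 2622/76.82 = 34.13 µg/L; combined flow 76.82 m³/s.
Travel time t = 33.5·1000 / 0.56 = 59820 s = 16.62 h.
3.5%/h lost → k = −ln(1 − 0.035) = 0.03563 h⁻¹.
Applying C = C₀e^(−kt): 34.13 × 0.5532 = 18.88 µg/L.
Second outfall: C = (76.82·18.88 + 10.00·1380)/86.82 = 175.7 µg/L.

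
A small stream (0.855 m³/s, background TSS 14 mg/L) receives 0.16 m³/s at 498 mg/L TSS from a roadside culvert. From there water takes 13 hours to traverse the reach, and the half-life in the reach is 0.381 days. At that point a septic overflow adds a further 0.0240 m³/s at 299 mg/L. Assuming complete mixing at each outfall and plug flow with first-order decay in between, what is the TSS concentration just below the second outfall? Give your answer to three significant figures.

Flow-weighted average: C = (0.8550·14.00 + 0.1600·498.0) / 1.015 = 91.65/1.015 = 90.30 mg/L; combined flow 1.015 m³/s.
Half-life 0.381 d → k = ln 2 / 0.381 = 1.819 d⁻¹.
First-order decay: C = 90.30·exp(−k·t) = 90.30·0.3733 = 33.70 mg/L.
Second outfall: C = (1.015·33.70 + 0.02400·299.0)/1.039 = 39.83 mg/L.

39.8 mg/L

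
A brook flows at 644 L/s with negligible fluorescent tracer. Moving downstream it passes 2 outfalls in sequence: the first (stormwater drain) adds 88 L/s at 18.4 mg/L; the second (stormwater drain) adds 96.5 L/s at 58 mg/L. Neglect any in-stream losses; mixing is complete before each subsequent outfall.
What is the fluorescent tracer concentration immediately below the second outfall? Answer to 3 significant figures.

8.71 mg/L

Below outfall 1: Q → 732.0 L/s, C = (644.0·0 + 88.00·18.40)/732.0 = 2.212 mg/L.
Below outfall 2: Q → 828.5 L/s, C = (732.0·2.212 + 96.50·58.00)/828.5 = 8.710 mg/L.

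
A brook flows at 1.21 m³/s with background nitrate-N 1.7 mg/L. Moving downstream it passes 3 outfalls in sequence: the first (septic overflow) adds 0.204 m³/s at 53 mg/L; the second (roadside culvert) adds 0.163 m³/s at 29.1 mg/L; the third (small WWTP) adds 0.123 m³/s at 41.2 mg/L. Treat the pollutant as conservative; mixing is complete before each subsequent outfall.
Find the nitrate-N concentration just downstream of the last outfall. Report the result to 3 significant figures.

13.3 mg/L

Outfall 1: combined Q = 1.414 m³/s; C = (1.210·1.700 + 0.2040·53.00)/1.414 = 9.101 mg/L.
Outfall 2: combined Q = 1.577 m³/s; C = (1.414·9.101 + 0.1630·29.10)/1.577 = 11.17 mg/L.
Outfall 3: combined Q = 1.700 m³/s; C = (1.577·11.17 + 0.1230·41.20)/1.700 = 13.34 mg/L.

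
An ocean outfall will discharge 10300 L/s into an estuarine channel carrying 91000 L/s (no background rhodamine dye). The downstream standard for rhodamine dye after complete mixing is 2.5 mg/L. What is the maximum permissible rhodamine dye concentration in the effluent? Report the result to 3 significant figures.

24.6 mg/L

At the limit, (Qr·Cr + Qe·Cₑ)/(Qr + Qe) = 2.5:
Cₑ = (101300·2.5 − 91000·0) / 10300 = 24.59 mg/L.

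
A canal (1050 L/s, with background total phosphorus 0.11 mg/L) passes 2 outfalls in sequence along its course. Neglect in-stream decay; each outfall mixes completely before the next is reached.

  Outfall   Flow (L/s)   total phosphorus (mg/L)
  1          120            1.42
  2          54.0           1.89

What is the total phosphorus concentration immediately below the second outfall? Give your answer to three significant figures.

0.317 mg/L

Outfall 1: combined Q = 1170 L/s; C = (1050·0.1100 + 120.0·1.420)/1170 = 0.2444 mg/L.
Outfall 2: combined Q = 1224 L/s; C = (1170·0.2444 + 54.00·1.890)/1224 = 0.3170 mg/L.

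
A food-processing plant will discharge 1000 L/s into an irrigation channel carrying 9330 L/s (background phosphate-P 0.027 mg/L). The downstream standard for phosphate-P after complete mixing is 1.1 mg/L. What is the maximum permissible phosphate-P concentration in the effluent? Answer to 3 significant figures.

At the limit, (Qr·Cr + Qe·Cₑ)/(Qr + Qe) = 1.1:
Cₑ = (10330·1.1 − 9330·0.02700) / 1000 = 11.11 mg/L.

11.1 mg/L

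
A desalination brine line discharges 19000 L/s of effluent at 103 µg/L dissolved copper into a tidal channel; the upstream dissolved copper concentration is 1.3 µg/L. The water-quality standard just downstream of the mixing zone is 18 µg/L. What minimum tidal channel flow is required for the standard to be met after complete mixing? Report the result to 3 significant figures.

96700 L/s

Set C_mix = 18: (Q·1.300 + 19000·103.0) / (Q + 19000) = 18
→ Q = 19000·(103.0 − 18)/(18 − 1.300) = 96710 L/s.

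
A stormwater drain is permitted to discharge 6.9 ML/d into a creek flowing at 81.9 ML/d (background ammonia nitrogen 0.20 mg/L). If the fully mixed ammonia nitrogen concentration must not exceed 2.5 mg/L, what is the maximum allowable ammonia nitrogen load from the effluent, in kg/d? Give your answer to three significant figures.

Mass balance at the limit: 81.90·0.2000 + 6.900·Cₑ = 88.80·2.5 → Cₑ = 29.80 mg/L.
6.900 ML/d = 0.07986 m³/s. Load = 0.07986 m³/s × 29.80 g/m³ × 86 400 s/d = 205.6 kg/d.

206 kg/d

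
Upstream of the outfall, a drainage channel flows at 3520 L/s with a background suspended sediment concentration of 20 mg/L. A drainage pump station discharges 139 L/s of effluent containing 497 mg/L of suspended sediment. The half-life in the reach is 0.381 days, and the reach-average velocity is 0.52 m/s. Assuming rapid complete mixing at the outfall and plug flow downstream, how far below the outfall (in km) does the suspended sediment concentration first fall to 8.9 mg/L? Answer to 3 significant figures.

Mass balance: C = (3520·20.00 + 139.0·497.0) / 3659 = 139500/3659 = 38.12 mg/L.
Half-life 0.381 d → k = ln 2 / 0.381 = 1.819 d⁻¹.
Set 38.12·exp(−k·t) = 8.9 → t = ln(38.12/8.9)/k = 69090 s = 19.19 h.
Distance = v·t = 0.52·69090 = 35920 m = 35.92 km.

35.9 km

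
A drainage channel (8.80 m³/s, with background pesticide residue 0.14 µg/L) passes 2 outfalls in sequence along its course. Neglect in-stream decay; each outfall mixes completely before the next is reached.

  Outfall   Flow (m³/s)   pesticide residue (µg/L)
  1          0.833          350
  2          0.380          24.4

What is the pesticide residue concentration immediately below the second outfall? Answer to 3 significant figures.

30.2 µg/L

Below outfall 1: Q → 9.633 m³/s, C = (8.800·0.1400 + 0.8330·350.0)/9.633 = 30.39 µg/L.
Below outfall 2: Q → 10.01 m³/s, C = (9.633·30.39 + 0.3800·24.40)/10.01 = 30.17 µg/L.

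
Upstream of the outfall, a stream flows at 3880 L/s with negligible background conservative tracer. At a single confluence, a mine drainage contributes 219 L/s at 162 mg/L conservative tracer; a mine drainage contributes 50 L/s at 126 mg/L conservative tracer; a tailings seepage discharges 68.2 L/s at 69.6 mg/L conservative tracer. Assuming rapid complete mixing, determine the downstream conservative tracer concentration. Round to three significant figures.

11.0 mg/L

Mixed concentration C = ΣQC/ΣQ = (3880·0 + 219.0·162.0 + 50.00·126.0 + 68.20·69.60) / 4217 = 46520/4217 = 11.03 mg/L.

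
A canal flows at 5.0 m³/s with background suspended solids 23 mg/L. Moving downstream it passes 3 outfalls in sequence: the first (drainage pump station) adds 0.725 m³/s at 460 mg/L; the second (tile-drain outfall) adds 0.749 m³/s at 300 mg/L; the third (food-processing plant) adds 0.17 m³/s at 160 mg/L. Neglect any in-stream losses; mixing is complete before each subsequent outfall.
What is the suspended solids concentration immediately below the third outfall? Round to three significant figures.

After outfall 1: Q = 5.000 + 0.7250 = 5.725 m³/s; C = (5.000·23.00 + 0.7250·460.0)/5.725 = 78.34 mg/L.
After outfall 2: Q = 5.725 + 0.7490 = 6.474 m³/s; C = (5.725·78.34 + 0.7490·300.0)/6.474 = 104.0 mg/L.
After outfall 3: Q = 6.474 + 0.1700 = 6.644 m³/s; C = (6.474·104.0 + 0.1700·160.0)/6.644 = 105.4 mg/L.

105 mg/L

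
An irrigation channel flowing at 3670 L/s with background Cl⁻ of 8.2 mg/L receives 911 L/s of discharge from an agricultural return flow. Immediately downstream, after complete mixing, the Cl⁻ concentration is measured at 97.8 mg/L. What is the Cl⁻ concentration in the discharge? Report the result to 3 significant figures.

Mass balance: 3670·8.200 + 911.0·Cₑ = 4581·97.80
→ Cₑ = (4581·97.80 − 3670·8.200) / 911.0 = 458.8 mg/L.

459 mg/L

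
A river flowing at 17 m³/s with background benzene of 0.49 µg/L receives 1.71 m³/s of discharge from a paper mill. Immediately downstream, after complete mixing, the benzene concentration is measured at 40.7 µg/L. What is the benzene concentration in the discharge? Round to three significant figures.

440 µg/L

Mass balance: 17.00·0.4900 + 1.710·Cₑ = 18.71·40.70
→ Cₑ = (18.71·40.70 − 17.00·0.4900) / 1.710 = 440.4 µg/L.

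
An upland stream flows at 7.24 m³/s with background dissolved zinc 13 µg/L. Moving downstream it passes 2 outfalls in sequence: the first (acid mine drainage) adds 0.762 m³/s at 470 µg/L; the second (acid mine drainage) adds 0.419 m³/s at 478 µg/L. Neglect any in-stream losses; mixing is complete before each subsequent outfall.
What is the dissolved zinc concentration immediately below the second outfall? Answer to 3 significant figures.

Outfall 1: combined Q = 8.002 m³/s; C = (7.240·13.00 + 0.7620·470.0)/8.002 = 56.52 µg/L.
Outfall 2: combined Q = 8.421 m³/s; C = (8.002·56.52 + 0.4190·478.0)/8.421 = 77.49 µg/L.

77.5 µg/L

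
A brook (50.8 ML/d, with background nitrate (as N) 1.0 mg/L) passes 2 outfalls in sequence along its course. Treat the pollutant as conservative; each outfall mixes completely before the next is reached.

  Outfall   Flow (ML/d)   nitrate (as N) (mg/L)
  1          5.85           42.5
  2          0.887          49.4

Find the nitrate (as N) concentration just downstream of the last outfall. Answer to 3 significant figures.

5.97 mg/L

Below outfall 1: Q → 56.65 ML/d, C = (50.80·1.000 + 5.850·42.50)/56.65 = 5.286 mg/L.
Below outfall 2: Q → 57.54 ML/d, C = (56.65·5.286 + 0.8870·49.40)/57.54 = 5.966 mg/L.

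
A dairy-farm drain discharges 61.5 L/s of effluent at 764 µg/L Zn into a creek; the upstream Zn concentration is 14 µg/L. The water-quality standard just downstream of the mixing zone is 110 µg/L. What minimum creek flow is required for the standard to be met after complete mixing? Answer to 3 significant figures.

Set C_mix = 110: (Q·14.00 + 61.50·764.0) / (Q + 61.50) = 110
→ Q = 61.50·(764.0 − 110)/(110 − 14.00) = 419.0 L/s.

419 L/s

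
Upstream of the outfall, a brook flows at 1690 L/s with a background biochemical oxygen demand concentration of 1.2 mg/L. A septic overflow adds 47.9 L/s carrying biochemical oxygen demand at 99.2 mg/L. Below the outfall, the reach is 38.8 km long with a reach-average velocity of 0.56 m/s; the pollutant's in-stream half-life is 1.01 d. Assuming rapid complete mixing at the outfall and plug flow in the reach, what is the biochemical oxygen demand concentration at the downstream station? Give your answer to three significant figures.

Conservation of mass: C = (1690·1.200 + 47.90·99.20) / 1738 = 6780/1738 = 3.901 mg/L.
Travel time t = 38.8·1000 / 0.56 = 69290 s = 19.25 h.
Half-life 1.01 d → k = ln 2 / 1.01 = 0.6863 d⁻¹.
First-order decay: C = 3.901·exp(−k·t) = 3.901·0.5768 = 2.250 mg/L.

2.25 mg/L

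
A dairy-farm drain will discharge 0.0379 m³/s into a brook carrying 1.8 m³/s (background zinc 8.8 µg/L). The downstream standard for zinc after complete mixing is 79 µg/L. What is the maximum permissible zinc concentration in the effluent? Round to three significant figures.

At the limit, (Qr·Cr + Qe·Cₑ)/(Qr + Qe) = 79:
Cₑ = (1.838·79 − 1.800·8.800) / 0.03790 = 3413 µg/L.

3410 µg/L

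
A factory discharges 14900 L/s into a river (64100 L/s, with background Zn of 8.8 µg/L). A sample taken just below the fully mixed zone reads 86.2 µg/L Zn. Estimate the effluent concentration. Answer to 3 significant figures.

419 µg/L

Mass balance: 64100·8.800 + 14900·Cₑ = 79000·86.20
→ Cₑ = (79000·86.20 − 64100·8.800) / 14900 = 419.2 µg/L.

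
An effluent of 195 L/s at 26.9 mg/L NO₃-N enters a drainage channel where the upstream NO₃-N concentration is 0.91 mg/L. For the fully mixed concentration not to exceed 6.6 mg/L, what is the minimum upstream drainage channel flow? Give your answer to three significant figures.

696 L/s

Set C_mix = 6.6: (Q·0.9100 + 195.0·26.90) / (Q + 195.0) = 6.6
→ Q = 195.0·(26.90 − 6.6)/(6.6 − 0.9100) = 695.7 L/s.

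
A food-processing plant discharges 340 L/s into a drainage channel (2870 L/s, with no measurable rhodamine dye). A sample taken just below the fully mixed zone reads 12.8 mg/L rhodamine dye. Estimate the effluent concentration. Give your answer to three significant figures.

Mass balance: 2870·0 + 340.0·Cₑ = 3210·12.80
→ Cₑ = (3210·12.80 − 2870·0) / 340.0 = 120.8 mg/L.

121 mg/L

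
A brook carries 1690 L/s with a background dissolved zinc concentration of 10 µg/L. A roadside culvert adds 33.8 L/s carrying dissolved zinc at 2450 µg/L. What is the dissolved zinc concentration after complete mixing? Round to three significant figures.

Mixed concentration C = ΣQC/ΣQ = (1690·10.00 + 33.80·2450) / 1724 = 99710/1724 = 57.84 µg/L.

57.8 µg/L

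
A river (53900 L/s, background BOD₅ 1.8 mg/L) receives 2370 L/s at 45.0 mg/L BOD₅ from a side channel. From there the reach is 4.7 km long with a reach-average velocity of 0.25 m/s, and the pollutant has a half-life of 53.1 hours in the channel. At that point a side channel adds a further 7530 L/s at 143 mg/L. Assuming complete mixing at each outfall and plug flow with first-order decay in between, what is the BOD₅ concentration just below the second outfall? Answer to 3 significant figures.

19.9 mg/L

Conservation of mass: C = (53900·1.800 + 2370·45.00) / 56270 = 203700/56270 = 3.620 mg/L; combined flow 56270 L/s.
Travel time t = 4.7·1000 / 0.25 = 18800 s = 5.222 h.
Half-life 53.1 h → k = ln 2 / 53.1 = 0.01305 h⁻¹ = 0.3133 d⁻¹.
Applying C = C₀e^(−kt): 3.620 × 0.9341 = 3.381 mg/L.
At the second outfall, C = (56270·3.381 + 7530·143.0) / (56270 + 7530) = 19.86 mg/L.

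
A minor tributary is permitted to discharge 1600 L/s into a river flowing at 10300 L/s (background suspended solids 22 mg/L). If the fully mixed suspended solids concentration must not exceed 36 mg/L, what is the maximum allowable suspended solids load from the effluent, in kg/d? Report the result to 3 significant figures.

17400 kg/d

Mass balance at the limit: 10300·22.00 + 1600·Cₑ = 11900·36 → Cₑ = 126.1 mg/L.
1600 L/s = 1.600 m³/s. Load = 1.600 m³/s × 126.1 g/m³ × 86 400 s/d = 17440 kg/d.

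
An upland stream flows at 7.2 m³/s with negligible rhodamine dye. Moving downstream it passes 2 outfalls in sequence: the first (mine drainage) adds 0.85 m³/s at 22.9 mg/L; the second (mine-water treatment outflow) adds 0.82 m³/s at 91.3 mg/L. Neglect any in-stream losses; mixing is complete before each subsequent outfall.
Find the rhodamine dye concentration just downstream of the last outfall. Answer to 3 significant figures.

Outfall 1: combined Q = 8.050 m³/s; C = (7.200·0 + 0.8500·22.90)/8.050 = 2.418 mg/L.
Outfall 2: combined Q = 8.870 m³/s; C = (8.050·2.418 + 0.8200·91.30)/8.870 = 10.63 mg/L.

10.6 mg/L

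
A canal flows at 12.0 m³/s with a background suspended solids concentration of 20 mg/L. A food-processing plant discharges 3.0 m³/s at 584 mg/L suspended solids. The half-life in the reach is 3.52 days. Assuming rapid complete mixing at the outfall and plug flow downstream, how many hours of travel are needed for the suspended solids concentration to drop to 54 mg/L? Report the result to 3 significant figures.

Flow-weighted average: C = (12.00·20.00 + 3.000·584.0) / 15.00 = 1992/15.00 = 132.8 mg/L.
Half-life 3.52 d → k = ln 2 / 3.52 = 0.1969 d⁻¹.
132.8·exp(−k·t) = 54 → t = ln(132.8/54)/k = 394800 s = 109.7 h.

110 h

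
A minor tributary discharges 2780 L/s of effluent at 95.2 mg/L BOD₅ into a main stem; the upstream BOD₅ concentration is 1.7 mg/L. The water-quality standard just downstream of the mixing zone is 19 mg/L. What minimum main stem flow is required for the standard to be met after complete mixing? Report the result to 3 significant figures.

12200 L/s

Set C_mix = 19: (Q·1.700 + 2780·95.20) / (Q + 2780) = 19
→ Q = 2780·(95.20 − 19)/(19 − 1.700) = 12240 L/s.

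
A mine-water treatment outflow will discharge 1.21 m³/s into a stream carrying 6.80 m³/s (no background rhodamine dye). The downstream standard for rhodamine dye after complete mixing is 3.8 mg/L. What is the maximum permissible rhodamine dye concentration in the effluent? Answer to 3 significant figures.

25.2 mg/L

At the limit, (Qr·Cr + Qe·Cₑ)/(Qr + Qe) = 3.8:
Cₑ = (8.010·3.8 − 6.800·0) / 1.210 = 25.16 mg/L.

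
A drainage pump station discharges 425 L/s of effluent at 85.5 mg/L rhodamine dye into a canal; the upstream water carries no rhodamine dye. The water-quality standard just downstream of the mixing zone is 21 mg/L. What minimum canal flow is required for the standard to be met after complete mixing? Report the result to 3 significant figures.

Set C_mix = 21: (Q·0 + 425.0·85.50) / (Q + 425.0) = 21
→ Q = 425.0·(85.50 − 21)/(21 − 0) = 1305 L/s.

1310 L/s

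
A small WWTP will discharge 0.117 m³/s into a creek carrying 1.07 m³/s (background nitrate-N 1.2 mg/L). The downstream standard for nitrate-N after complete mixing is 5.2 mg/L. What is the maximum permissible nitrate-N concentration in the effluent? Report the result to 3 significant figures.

At the limit, (Qr·Cr + Qe·Cₑ)/(Qr + Qe) = 5.2:
Cₑ = (1.187·5.2 − 1.070·1.200) / 0.1170 = 41.78 mg/L.

41.8 mg/L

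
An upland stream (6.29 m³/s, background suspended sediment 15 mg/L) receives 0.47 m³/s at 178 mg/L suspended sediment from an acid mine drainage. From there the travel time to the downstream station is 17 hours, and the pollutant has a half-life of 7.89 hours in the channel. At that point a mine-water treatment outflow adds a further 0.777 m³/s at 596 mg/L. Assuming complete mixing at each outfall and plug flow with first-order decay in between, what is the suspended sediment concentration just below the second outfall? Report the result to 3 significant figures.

66.7 mg/L

Conservation of mass: C = (6.290·15.00 + 0.4700·178.0) / 6.760 = 178.0/6.760 = 26.33 mg/L; combined flow 6.760 m³/s.
Half-life 7.89 h → k = ln 2 / 7.89 = 0.08785 h⁻¹ = 2.108 d⁻¹.
Applying C = C₀e^(−kt): 26.33 × 0.2246 = 5.914 mg/L.
Second outfall: C = (6.760·5.914 + 0.7770·596.0)/7.537 = 66.75 mg/L.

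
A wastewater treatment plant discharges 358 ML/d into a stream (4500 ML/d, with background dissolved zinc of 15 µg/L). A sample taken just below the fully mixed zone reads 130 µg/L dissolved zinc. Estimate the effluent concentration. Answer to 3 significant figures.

1580 µg/L

Mass balance: 4500·15.00 + 358.0·Cₑ = 4858·130.0
→ Cₑ = (4858·130.0 − 4500·15.00) / 358.0 = 1576 µg/L.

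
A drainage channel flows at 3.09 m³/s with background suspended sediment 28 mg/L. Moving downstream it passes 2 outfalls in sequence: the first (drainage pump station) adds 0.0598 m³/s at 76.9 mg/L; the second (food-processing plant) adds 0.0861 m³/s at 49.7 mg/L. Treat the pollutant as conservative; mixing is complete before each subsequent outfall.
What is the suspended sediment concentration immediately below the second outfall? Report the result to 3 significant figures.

29.5 mg/L

Outfall 1: combined Q = 3.150 m³/s; C = (3.090·28.00 + 0.05980·76.90)/3.150 = 28.93 mg/L.
Outfall 2: combined Q = 3.236 m³/s; C = (3.150·28.93 + 0.08610·49.70)/3.236 = 29.48 mg/L.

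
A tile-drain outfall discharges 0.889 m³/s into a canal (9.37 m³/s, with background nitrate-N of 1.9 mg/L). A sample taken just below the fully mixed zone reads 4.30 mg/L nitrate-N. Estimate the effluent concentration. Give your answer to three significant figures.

29.6 mg/L

Mass balance: 9.370·1.900 + 0.8890·Cₑ = 10.26·4.300
→ Cₑ = (10.26·4.300 − 9.370·1.900) / 0.8890 = 29.60 mg/L.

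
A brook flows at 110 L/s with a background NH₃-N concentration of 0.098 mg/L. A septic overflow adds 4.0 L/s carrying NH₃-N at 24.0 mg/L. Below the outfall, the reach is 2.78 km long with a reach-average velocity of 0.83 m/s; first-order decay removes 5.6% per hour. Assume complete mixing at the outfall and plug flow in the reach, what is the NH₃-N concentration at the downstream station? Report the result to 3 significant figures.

Mixed concentration C = ΣQC/ΣQ = (110.0·0.09800 + 4.000·24.00) / 114.0 = 106.8/114.0 = 0.9367 mg/L.
Travel time t = 2.78·1000 / 0.83 = 3349 s = 0.9304 h.
5.6%/h lost → k = −ln(1 − 0.056) = 0.05763 h⁻¹.
First-order decay: C = 0.9367·exp(−k·t) = 0.9367·0.9478 = 0.8878 mg/L.

0.888 mg/L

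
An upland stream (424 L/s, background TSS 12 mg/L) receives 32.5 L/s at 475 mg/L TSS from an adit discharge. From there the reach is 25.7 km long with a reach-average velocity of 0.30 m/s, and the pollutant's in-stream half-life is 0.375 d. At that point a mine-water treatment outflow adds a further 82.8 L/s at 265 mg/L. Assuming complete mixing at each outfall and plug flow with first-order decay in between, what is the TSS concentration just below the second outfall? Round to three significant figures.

Flow-weighted average: C = (424.0·12.00 + 32.50·475.0) / 456.5 = 20530/456.5 = 44.96 mg/L; combined flow 456.5 L/s.
Travel time t = 25.7·1000 / 0.30 = 85670 s = 23.80 h.
Half-life 0.375 d → k = ln 2 / 0.375 = 1.848 d⁻¹.
After decay, C = 44.96 × e^(−kt) = 44.96 × 0.1600 = 7.193 mg/L.
At the second outfall, C = (456.5·7.193 + 82.80·265.0) / (456.5 + 82.80) = 46.77 mg/L.

46.8 mg/L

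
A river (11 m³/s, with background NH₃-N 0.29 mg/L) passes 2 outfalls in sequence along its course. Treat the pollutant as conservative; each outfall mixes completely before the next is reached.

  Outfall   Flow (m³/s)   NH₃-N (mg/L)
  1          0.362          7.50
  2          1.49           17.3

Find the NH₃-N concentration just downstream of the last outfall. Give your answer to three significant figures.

2.47 mg/L

Outfall 1: combined Q = 11.36 m³/s; C = (11.00·0.2900 + 0.3620·7.500)/11.36 = 0.5197 mg/L.
Outfall 2: combined Q = 12.85 m³/s; C = (11.36·0.5197 + 1.490·17.30)/12.85 = 2.465 mg/L.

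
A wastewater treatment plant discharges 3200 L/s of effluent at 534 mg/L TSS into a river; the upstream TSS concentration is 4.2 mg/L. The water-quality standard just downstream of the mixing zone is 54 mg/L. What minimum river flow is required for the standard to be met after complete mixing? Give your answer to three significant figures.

30800 L/s

Set C_mix = 54: (Q·4.200 + 3200·534.0) / (Q + 3200) = 54
→ Q = 3200·(534.0 − 54)/(54 − 4.200) = 30840 L/s.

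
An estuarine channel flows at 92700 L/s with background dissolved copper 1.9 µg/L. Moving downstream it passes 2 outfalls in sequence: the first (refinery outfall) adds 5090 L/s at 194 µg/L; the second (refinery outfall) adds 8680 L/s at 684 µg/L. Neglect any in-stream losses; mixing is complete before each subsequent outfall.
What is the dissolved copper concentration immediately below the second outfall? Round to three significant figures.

66.7 µg/L

Below outfall 1: Q → 97790 L/s, C = (92700·1.900 + 5090·194.0)/97790 = 11.90 µg/L.
Below outfall 2: Q → 106500 L/s, C = (97790·11.90 + 8680·684.0)/106500 = 66.69 µg/L.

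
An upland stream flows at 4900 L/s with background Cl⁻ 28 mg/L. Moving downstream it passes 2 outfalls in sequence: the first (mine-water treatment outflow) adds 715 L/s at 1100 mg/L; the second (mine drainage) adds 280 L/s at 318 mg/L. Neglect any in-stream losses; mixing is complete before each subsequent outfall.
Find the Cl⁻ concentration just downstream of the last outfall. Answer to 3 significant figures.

172 mg/L

Below outfall 1: Q → 5615 L/s, C = (4900·28.00 + 715.0·1100)/5615 = 164.5 mg/L.
Below outfall 2: Q → 5895 L/s, C = (5615·164.5 + 280.0·318.0)/5895 = 171.8 mg/L.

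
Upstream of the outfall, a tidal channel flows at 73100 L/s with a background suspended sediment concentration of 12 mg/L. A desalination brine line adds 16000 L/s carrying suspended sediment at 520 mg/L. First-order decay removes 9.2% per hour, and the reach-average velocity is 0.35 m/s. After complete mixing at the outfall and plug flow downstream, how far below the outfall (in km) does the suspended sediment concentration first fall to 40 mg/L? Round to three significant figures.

Flow-weighted average: C = (73100·12.00 + 16000·520.0) / 89100 = 9197000/89100 = 103.2 mg/L.
9.2%/h lost → k = −ln(1 − 0.092) = 0.09651 h⁻¹.
Set 103.2·exp(−k·t) = 40 → t = ln(103.2/40)/k = 35360 s = 9.823 h.
Distance = v·t = 0.35·35360 = 12380 m = 12.38 km.

12.4 km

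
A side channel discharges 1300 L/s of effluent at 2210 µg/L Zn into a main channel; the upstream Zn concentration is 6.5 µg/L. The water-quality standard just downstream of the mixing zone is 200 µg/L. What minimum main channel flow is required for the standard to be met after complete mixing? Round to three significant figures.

13500 L/s

Set C_mix = 200: (Q·6.500 + 1300·2210) / (Q + 1300) = 200
→ Q = 1300·(2210 − 200)/(200 − 6.500) = 13500 L/s.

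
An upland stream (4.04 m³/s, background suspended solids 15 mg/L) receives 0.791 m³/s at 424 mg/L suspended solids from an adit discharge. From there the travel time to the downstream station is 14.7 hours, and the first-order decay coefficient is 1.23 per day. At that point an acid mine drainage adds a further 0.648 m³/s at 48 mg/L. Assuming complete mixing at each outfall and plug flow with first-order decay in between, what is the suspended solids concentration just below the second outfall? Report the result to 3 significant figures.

39.7 mg/L

Flow-weighted average: C = (4.040·15.00 + 0.7910·424.0) / 4.831 = 396.0/4.831 = 81.97 mg/L; combined flow 4.831 m³/s.
Applying C = C₀e^(−kt): 81.97 × 0.4708 = 38.59 mg/L.
Second outfall: C = (4.831·38.59 + 0.6480·48.00)/5.479 = 39.70 mg/L.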